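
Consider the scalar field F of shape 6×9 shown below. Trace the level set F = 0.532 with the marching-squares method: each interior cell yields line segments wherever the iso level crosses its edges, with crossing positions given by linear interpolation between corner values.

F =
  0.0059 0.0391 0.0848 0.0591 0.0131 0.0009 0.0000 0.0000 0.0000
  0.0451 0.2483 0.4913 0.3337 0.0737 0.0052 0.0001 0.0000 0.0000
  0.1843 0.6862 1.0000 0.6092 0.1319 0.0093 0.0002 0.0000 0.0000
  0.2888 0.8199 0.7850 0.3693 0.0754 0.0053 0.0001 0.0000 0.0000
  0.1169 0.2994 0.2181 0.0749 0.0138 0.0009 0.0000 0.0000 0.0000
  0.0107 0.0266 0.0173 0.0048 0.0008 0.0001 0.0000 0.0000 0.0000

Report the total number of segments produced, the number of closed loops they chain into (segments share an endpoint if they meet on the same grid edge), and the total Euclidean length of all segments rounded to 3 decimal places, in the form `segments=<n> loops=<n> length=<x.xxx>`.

cell (1,0): code 0100 → (1.648,1.000)–(2.000,0.693)
cell (1,1): code 1100 → (1.080,2.000)–(1.648,1.000)
cell (1,2): code 1100 → (1.720,3.000)–(1.080,2.000)
cell (1,3): code 1000 → (2.000,3.162)–(1.720,3.000)
cell (2,0): code 0110 → (2.000,0.693)–(3.000,0.458)
cell (2,2): code 1011 → (3.000,2.609)–(2.322,3.000)
cell (2,3): code 0001 → (2.322,3.000)–(2.000,3.162)
cell (3,0): code 0010 → (3.000,0.458)–(3.553,1.000)
cell (3,1): code 0011 → (3.553,1.000)–(3.446,2.000)
cell (3,2): code 0001 → (3.446,2.000)–(3.000,2.609)
total: 10 segments, chained into 1 closed loop(s), length Σ = 7.833261

segments=10 loops=1 length=7.833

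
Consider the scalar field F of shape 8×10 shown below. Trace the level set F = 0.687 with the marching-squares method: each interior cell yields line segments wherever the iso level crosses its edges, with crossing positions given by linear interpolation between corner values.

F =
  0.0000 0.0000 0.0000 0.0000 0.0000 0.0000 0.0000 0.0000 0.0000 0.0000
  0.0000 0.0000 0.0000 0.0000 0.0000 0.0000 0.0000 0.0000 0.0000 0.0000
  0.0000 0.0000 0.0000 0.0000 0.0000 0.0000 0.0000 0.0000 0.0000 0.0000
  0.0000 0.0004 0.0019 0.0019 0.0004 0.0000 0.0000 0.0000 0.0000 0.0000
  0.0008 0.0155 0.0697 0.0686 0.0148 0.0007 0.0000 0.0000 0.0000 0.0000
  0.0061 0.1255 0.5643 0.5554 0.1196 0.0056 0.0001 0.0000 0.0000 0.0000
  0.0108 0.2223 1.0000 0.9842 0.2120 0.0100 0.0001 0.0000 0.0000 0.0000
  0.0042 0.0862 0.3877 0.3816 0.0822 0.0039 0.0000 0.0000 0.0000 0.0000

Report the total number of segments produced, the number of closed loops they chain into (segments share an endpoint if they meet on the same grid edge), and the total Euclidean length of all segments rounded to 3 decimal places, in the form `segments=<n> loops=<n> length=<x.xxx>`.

cell (5,1): code 0100 → (5.282,2.000)–(6.000,1.598)
cell (5,2): code 1100 → (5.307,3.000)–(5.282,2.000)
cell (5,3): code 1000 → (6.000,3.385)–(5.307,3.000)
cell (6,1): code 0010 → (6.000,1.598)–(6.511,2.000)
cell (6,2): code 0011 → (6.511,2.000)–(6.493,3.000)
cell (6,3): code 0001 → (6.493,3.000)–(6.000,3.385)
total: 6 segments, chained into 1 closed loop(s), length Σ = 4.892918

segments=6 loops=1 length=4.893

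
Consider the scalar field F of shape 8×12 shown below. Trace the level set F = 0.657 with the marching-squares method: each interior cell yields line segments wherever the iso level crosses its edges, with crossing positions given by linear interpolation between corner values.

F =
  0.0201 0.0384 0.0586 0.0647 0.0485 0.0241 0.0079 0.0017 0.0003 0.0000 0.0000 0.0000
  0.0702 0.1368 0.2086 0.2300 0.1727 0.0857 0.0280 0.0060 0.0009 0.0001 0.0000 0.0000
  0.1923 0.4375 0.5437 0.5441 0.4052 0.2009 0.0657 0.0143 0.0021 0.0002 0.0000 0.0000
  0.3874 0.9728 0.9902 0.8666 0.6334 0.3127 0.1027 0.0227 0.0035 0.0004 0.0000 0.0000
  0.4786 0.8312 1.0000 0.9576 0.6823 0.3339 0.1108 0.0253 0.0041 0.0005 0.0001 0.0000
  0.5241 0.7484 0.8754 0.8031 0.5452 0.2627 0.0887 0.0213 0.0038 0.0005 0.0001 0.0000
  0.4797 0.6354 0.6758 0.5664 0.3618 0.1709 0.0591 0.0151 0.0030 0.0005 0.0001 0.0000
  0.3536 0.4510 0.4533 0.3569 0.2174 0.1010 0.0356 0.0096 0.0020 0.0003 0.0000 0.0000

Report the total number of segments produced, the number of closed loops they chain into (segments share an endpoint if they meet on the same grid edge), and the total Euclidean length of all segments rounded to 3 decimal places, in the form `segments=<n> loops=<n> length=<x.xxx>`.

cell (2,0): code 0100 → (2.410,1.000)–(3.000,0.461)
cell (2,1): code 1100 → (2.254,2.000)–(2.410,1.000)
cell (2,2): code 1100 → (2.350,3.000)–(2.254,2.000)
cell (2,3): code 1000 → (3.000,3.899)–(2.350,3.000)
cell (3,0): code 0110 → (3.000,0.461)–(4.000,0.506)
cell (3,3): code 1101 → (3.483,4.000)–(3.000,3.899)
cell (3,4): code 1000 → (4.000,4.073)–(3.483,4.000)
cell (4,0): code 0110 → (4.000,0.506)–(5.000,0.593)
cell (4,3): code 1011 → (5.000,3.566)–(4.185,4.000)
cell (4,4): code 0001 → (4.185,4.000)–(4.000,4.073)
cell (5,0): code 0010 → (5.000,0.593)–(5.809,1.000)
cell (5,1): code 0111 → (5.809,1.000)–(6.000,1.535)
cell (5,2): code 1011 → (6.000,2.172)–(5.617,3.000)
cell (5,3): code 0001 → (5.617,3.000)–(5.000,3.566)
cell (6,1): code 0010 → (6.000,1.535)–(6.084,2.000)
cell (6,2): code 0001 → (6.084,2.000)–(6.000,2.172)
total: 16 segments, chained into 1 closed loop(s), length Σ = 11.955587

segments=16 loops=1 length=11.956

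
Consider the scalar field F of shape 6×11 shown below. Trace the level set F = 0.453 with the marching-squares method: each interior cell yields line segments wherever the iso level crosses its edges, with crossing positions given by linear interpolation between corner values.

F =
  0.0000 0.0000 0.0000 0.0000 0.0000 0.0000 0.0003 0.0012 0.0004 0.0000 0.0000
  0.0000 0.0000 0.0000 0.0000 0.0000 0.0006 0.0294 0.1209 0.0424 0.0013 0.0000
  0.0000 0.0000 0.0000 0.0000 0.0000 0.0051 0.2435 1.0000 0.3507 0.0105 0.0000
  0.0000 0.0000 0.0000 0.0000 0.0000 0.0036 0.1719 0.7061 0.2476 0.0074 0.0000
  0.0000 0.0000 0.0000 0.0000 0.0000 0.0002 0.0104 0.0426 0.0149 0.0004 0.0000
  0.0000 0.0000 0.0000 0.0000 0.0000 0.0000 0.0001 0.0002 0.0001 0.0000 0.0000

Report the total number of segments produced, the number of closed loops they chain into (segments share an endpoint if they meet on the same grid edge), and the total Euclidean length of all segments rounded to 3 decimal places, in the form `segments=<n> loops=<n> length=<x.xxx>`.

cell (1,6): code 0100 → (1.378,7.000)–(2.000,6.277)
cell (1,7): code 1000 → (2.000,7.842)–(1.378,7.000)
cell (2,6): code 0110 → (2.000,6.277)–(3.000,6.526)
cell (2,7): code 1001 → (3.000,7.552)–(2.000,7.842)
cell (3,6): code 0010 → (3.000,6.526)–(3.381,7.000)
cell (3,7): code 0001 → (3.381,7.000)–(3.000,7.552)
total: 6 segments, chained into 1 closed loop(s), length Σ = 5.352444

segments=6 loops=1 length=5.352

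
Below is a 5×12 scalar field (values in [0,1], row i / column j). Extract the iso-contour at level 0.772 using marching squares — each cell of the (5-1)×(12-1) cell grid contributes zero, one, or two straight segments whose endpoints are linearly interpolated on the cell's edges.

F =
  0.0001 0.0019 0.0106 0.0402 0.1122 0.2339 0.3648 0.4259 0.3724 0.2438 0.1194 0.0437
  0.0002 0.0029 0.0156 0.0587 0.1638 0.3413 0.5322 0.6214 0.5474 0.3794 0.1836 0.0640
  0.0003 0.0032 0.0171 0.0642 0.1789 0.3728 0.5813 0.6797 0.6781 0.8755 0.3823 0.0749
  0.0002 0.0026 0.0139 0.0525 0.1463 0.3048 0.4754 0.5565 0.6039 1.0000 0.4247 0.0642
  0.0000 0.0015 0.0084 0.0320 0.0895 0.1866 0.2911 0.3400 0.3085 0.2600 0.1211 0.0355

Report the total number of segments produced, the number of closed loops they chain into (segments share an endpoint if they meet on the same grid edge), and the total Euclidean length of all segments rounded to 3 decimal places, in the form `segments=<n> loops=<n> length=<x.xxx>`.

segments=6 loops=1 length=4.034

cell (1,8): code 0100 → (1.791,9.000)–(2.000,8.476)
cell (1,9): code 1000 → (2.000,9.210)–(1.791,9.000)
cell (2,8): code 0110 → (2.000,8.476)–(3.000,8.424)
cell (2,9): code 1001 → (3.000,9.396)–(2.000,9.210)
cell (3,8): code 0010 → (3.000,8.424)–(3.308,9.000)
cell (3,9): code 0001 → (3.308,9.000)–(3.000,9.396)
total: 6 segments, chained into 1 closed loop(s), length Σ = 4.033639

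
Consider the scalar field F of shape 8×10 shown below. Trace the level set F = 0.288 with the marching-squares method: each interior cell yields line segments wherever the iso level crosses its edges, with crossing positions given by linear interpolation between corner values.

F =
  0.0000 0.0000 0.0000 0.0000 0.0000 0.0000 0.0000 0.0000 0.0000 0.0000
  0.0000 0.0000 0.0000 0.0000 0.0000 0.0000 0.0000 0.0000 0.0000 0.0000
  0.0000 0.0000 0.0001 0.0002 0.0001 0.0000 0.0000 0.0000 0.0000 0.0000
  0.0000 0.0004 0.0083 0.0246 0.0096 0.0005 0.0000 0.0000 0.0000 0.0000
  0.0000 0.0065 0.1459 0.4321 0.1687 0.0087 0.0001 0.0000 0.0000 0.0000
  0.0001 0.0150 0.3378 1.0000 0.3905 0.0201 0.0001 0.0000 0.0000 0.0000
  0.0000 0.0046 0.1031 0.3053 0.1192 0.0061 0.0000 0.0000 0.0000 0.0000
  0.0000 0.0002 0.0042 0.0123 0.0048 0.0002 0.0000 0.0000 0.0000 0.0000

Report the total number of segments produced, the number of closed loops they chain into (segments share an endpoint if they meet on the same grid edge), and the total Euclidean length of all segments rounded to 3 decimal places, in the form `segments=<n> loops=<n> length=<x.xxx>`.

cell (3,2): code 0100 → (3.646,3.000)–(4.000,2.497)
cell (3,3): code 1000 → (4.000,3.547)–(3.646,3.000)
cell (4,1): code 0100 → (4.740,2.000)–(5.000,1.846)
cell (4,2): code 1110 → (4.000,2.497)–(4.740,2.000)
cell (4,3): code 1101 → (4.538,4.000)–(4.000,3.547)
cell (4,4): code 1000 → (5.000,4.277)–(4.538,4.000)
cell (5,1): code 0010 → (5.000,1.846)–(5.212,2.000)
cell (5,2): code 0111 → (5.212,2.000)–(6.000,2.914)
cell (5,3): code 1011 → (6.000,3.093)–(5.378,4.000)
cell (5,4): code 0001 → (5.378,4.000)–(5.000,4.277)
cell (6,2): code 0010 → (6.000,2.914)–(6.059,3.000)
cell (6,3): code 0001 → (6.059,3.000)–(6.000,3.093)
total: 12 segments, chained into 1 closed loop(s), length Σ = 6.953609

segments=12 loops=1 length=6.954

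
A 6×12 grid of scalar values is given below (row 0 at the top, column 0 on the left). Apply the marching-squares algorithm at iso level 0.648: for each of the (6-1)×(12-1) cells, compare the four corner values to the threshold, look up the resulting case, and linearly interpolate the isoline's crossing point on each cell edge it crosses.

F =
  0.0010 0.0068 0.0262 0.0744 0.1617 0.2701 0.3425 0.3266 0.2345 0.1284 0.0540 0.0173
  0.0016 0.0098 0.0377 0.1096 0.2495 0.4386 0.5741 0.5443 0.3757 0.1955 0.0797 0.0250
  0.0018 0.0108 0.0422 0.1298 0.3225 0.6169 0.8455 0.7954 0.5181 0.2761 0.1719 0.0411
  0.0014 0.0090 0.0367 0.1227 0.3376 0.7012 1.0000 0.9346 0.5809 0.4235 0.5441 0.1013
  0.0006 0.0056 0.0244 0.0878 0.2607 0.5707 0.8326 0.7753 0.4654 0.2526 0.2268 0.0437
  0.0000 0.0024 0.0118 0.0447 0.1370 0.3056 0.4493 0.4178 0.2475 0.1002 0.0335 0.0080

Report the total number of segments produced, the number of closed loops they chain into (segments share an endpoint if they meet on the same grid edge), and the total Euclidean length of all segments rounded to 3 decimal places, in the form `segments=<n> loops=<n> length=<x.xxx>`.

cell (1,5): code 0100 → (1.272,6.000)–(2.000,5.136)
cell (1,6): code 1100 → (1.413,7.000)–(1.272,6.000)
cell (1,7): code 1000 → (2.000,7.532)–(1.413,7.000)
cell (2,4): code 0100 → (2.369,5.000)–(3.000,4.854)
cell (2,5): code 1110 → (2.000,5.136)–(2.369,5.000)
cell (2,7): code 1001 → (3.000,7.810)–(2.000,7.532)
cell (3,4): code 0010 → (3.000,4.854)–(3.408,5.000)
cell (3,5): code 0111 → (3.408,5.000)–(4.000,5.295)
cell (3,7): code 1001 → (4.000,7.411)–(3.000,7.810)
cell (4,5): code 0010 → (4.000,5.295)–(4.482,6.000)
cell (4,6): code 0011 → (4.482,6.000)–(4.356,7.000)
cell (4,7): code 0001 → (4.356,7.000)–(4.000,7.411)
total: 12 segments, chained into 1 closed loop(s), length Σ = 9.587432

segments=12 loops=1 length=9.587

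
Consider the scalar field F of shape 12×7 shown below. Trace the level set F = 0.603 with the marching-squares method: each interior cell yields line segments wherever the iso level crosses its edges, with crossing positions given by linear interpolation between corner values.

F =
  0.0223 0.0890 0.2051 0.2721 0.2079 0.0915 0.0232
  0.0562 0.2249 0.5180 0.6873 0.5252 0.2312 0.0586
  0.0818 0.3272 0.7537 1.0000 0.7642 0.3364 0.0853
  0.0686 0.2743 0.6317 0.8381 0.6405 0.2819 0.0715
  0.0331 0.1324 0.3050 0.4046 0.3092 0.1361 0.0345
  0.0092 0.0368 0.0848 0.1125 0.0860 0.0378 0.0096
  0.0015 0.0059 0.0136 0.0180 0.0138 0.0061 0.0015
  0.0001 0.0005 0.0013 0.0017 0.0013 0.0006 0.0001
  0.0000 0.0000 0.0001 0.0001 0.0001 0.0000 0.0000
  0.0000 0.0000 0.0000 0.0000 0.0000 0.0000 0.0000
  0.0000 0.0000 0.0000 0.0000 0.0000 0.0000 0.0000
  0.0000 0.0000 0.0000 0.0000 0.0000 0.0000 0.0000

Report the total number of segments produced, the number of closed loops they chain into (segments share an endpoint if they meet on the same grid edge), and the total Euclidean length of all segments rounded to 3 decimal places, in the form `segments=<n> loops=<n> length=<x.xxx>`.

cell (0,2): code 0100 → (0.797,3.000)–(1.000,2.502)
cell (0,3): code 1000 → (1.000,3.520)–(0.797,3.000)
cell (1,1): code 0100 → (1.361,2.000)–(2.000,1.647)
cell (1,2): code 1110 → (1.000,2.502)–(1.361,2.000)
cell (1,3): code 1101 → (1.326,4.000)–(1.000,3.520)
cell (1,4): code 1000 → (2.000,4.377)–(1.326,4.000)
cell (2,1): code 0110 → (2.000,1.647)–(3.000,1.920)
cell (2,4): code 1001 → (3.000,4.105)–(2.000,4.377)
cell (3,1): code 0010 → (3.000,1.920)–(3.088,2.000)
cell (3,2): code 0011 → (3.088,2.000)–(3.542,3.000)
cell (3,3): code 0011 → (3.542,3.000)–(3.113,4.000)
cell (3,4): code 0001 → (3.113,4.000)–(3.000,4.105)
total: 12 segments, chained into 1 closed loop(s), length Σ = 8.329960

segments=12 loops=1 length=8.330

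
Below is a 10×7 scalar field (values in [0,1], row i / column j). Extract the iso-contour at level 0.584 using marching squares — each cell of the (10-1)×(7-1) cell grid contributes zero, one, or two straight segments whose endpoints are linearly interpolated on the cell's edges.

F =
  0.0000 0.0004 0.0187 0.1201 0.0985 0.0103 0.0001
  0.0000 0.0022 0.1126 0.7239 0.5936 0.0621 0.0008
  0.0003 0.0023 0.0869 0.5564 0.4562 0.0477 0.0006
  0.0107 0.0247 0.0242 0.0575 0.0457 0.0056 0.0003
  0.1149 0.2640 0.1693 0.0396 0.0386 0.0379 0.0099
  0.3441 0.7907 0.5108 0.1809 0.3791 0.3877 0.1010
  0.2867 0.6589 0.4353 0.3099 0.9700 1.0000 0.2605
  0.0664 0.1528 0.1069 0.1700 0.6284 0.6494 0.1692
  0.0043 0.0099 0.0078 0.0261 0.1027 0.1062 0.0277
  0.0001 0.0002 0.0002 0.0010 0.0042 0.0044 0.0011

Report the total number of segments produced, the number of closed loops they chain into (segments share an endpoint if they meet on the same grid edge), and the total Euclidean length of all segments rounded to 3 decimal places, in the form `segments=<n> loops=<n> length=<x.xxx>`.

segments=20 loops=3 length=14.013

cell (0,2): code 0100 → (0.768,3.000)–(1.000,2.771)
cell (0,3): code 1100 → (0.981,4.000)–(0.768,3.000)
cell (0,4): code 1000 → (1.000,4.018)–(0.981,4.000)
cell (1,2): code 0010 → (1.000,2.771)–(1.835,3.000)
cell (1,3): code 0011 → (1.835,3.000)–(1.070,4.000)
cell (1,4): code 0001 → (1.070,4.000)–(1.000,4.018)
cell (4,0): code 0100 → (4.608,1.000)–(5.000,0.537)
cell (4,1): code 1000 → (5.000,1.738)–(4.608,1.000)
cell (5,0): code 0110 → (5.000,0.537)–(6.000,0.799)
cell (5,1): code 1001 → (6.000,1.335)–(5.000,1.738)
cell (5,3): code 0100 → (5.347,4.000)–(6.000,3.415)
cell (5,4): code 1100 → (5.321,5.000)–(5.347,4.000)
cell (5,5): code 1000 → (6.000,5.563)–(5.321,5.000)
cell (6,0): code 0010 → (6.000,0.799)–(6.148,1.000)
cell (6,1): code 0001 → (6.148,1.000)–(6.000,1.335)
cell (6,3): code 0110 → (6.000,3.415)–(7.000,3.903)
cell (6,5): code 1001 → (7.000,5.136)–(6.000,5.563)
cell (7,3): code 0010 → (7.000,3.903)–(7.084,4.000)
cell (7,4): code 0011 → (7.084,4.000)–(7.120,5.000)
cell (7,5): code 0001 → (7.120,5.000)–(7.000,5.136)
total: 20 segments, chained into 3 closed loop(s), length Σ = 14.012849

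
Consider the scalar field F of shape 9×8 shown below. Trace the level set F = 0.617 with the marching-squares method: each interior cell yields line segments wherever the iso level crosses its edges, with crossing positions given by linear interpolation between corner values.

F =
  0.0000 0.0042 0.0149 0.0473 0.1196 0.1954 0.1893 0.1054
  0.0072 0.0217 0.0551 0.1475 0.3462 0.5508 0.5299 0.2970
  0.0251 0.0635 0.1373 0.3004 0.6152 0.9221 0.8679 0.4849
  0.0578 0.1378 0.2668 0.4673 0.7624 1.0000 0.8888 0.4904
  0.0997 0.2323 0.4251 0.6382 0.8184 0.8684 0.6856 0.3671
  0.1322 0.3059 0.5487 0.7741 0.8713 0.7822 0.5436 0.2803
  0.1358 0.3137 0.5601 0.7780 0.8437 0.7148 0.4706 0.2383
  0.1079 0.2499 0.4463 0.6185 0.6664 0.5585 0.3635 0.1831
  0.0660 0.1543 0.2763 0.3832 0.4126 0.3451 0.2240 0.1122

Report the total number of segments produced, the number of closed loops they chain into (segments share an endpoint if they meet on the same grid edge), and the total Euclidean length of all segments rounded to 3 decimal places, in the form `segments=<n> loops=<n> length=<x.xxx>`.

segments=20 loops=1 length=16.179

cell (1,4): code 0100 → (1.178,5.000)–(2.000,4.006)
cell (1,5): code 1100 → (1.258,6.000)–(1.178,5.000)
cell (1,6): code 1000 → (2.000,6.655)–(1.258,6.000)
cell (2,3): code 0100 → (2.012,4.000)–(3.000,3.507)
cell (2,4): code 1110 → (2.000,4.006)–(2.012,4.000)
cell (2,6): code 1001 → (3.000,6.682)–(2.000,6.655)
cell (3,2): code 0100 → (3.876,3.000)–(4.000,2.901)
cell (3,3): code 1110 → (3.000,3.507)–(3.876,3.000)
cell (3,6): code 1001 → (4.000,6.215)–(3.000,6.682)
cell (4,2): code 0110 → (4.000,2.901)–(5.000,2.303)
cell (4,5): code 1011 → (5.000,5.692)–(4.483,6.000)
cell (4,6): code 0001 → (4.483,6.000)–(4.000,6.215)
cell (5,2): code 0110 → (5.000,2.303)–(6.000,2.261)
cell (5,5): code 1001 → (6.000,5.400)–(5.000,5.692)
cell (6,2): code 0110 → (6.000,2.261)–(7.000,2.991)
cell (6,4): code 1011 → (7.000,4.458)–(6.626,5.000)
cell (6,5): code 0001 → (6.626,5.000)–(6.000,5.400)
cell (7,2): code 0010 → (7.000,2.991)–(7.006,3.000)
cell (7,3): code 0011 → (7.006,3.000)–(7.195,4.000)
cell (7,4): code 0001 → (7.195,4.000)–(7.000,4.458)
total: 20 segments, chained into 1 closed loop(s), length Σ = 16.179313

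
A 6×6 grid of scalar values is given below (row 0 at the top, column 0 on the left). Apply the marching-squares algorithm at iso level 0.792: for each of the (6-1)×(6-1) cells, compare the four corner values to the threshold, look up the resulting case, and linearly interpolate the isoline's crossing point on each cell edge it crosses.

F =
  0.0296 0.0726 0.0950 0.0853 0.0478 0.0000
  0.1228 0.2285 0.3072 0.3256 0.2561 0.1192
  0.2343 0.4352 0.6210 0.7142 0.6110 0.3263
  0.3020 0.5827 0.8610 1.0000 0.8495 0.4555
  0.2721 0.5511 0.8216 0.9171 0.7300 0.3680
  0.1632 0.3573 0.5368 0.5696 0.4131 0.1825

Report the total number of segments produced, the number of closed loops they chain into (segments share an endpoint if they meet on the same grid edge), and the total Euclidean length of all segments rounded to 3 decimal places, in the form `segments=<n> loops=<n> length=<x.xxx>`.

cell (2,1): code 0100 → (2.713,2.000)–(3.000,1.752)
cell (2,2): code 1100 → (2.272,3.000)–(2.713,2.000)
cell (2,3): code 1100 → (2.759,4.000)–(2.272,3.000)
cell (2,4): code 1000 → (3.000,4.146)–(2.759,4.000)
cell (3,1): code 0110 → (3.000,1.752)–(4.000,1.891)
cell (3,3): code 1011 → (4.000,3.669)–(3.481,4.000)
cell (3,4): code 0001 → (3.481,4.000)–(3.000,4.146)
cell (4,1): code 0010 → (4.000,1.891)–(4.104,2.000)
cell (4,2): code 0011 → (4.104,2.000)–(4.360,3.000)
cell (4,3): code 0001 → (4.360,3.000)–(4.000,3.669)
total: 10 segments, chained into 1 closed loop(s), length Σ = 6.936792

segments=10 loops=1 length=6.937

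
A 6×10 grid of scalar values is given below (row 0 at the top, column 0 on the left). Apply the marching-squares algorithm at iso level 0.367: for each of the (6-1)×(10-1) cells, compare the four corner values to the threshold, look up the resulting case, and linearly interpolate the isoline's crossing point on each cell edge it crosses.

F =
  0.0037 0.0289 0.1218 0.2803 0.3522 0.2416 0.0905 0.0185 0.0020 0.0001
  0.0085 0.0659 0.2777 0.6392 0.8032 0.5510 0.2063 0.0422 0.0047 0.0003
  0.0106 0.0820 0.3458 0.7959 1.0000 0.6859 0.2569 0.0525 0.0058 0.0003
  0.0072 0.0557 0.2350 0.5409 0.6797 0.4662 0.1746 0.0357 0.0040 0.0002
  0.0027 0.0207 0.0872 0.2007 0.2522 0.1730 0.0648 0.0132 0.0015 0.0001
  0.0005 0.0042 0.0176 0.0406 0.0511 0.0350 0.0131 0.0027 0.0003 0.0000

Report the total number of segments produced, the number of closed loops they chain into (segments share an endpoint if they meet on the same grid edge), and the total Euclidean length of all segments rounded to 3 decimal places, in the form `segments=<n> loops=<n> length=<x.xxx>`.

cell (0,2): code 0100 → (0.242,3.000)–(1.000,2.247)
cell (0,3): code 1100 → (0.033,4.000)–(0.242,3.000)
cell (0,4): code 1100 → (0.405,5.000)–(0.033,4.000)
cell (0,5): code 1000 → (1.000,5.534)–(0.405,5.000)
cell (1,2): code 0110 → (1.000,2.247)–(2.000,2.047)
cell (1,5): code 1001 → (2.000,5.743)–(1.000,5.534)
cell (2,2): code 0110 → (2.000,2.047)–(3.000,2.432)
cell (2,5): code 1001 → (3.000,5.340)–(2.000,5.743)
cell (3,2): code 0010 → (3.000,2.432)–(3.511,3.000)
cell (3,3): code 0011 → (3.511,3.000)–(3.731,4.000)
cell (3,4): code 0011 → (3.731,4.000)–(3.338,5.000)
cell (3,5): code 0001 → (3.338,5.000)–(3.000,5.340)
total: 12 segments, chained into 1 closed loop(s), length Σ = 11.490377

segments=12 loops=1 length=11.490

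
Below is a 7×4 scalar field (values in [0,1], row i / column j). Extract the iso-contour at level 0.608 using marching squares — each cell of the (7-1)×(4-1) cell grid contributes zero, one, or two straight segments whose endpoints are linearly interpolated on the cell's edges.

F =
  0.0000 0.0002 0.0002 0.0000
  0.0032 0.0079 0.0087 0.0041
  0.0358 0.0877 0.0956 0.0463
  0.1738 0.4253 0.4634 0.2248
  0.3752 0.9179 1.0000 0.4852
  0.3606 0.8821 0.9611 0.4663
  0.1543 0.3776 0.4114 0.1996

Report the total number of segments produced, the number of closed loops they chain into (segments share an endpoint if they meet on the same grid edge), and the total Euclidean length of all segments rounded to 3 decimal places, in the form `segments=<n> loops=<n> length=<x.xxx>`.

cell (3,0): code 0100 → (3.371,1.000)–(4.000,0.429)
cell (3,1): code 1100 → (3.269,2.000)–(3.371,1.000)
cell (3,2): code 1000 → (4.000,2.761)–(3.269,2.000)
cell (4,0): code 0110 → (4.000,0.429)–(5.000,0.474)
cell (4,2): code 1001 → (5.000,2.714)–(4.000,2.761)
cell (5,0): code 0010 → (5.000,0.474)–(5.543,1.000)
cell (5,1): code 0011 → (5.543,1.000)–(5.642,2.000)
cell (5,2): code 0001 → (5.642,2.000)–(5.000,2.714)
total: 8 segments, chained into 1 closed loop(s), length Σ = 7.633118

segments=8 loops=1 length=7.633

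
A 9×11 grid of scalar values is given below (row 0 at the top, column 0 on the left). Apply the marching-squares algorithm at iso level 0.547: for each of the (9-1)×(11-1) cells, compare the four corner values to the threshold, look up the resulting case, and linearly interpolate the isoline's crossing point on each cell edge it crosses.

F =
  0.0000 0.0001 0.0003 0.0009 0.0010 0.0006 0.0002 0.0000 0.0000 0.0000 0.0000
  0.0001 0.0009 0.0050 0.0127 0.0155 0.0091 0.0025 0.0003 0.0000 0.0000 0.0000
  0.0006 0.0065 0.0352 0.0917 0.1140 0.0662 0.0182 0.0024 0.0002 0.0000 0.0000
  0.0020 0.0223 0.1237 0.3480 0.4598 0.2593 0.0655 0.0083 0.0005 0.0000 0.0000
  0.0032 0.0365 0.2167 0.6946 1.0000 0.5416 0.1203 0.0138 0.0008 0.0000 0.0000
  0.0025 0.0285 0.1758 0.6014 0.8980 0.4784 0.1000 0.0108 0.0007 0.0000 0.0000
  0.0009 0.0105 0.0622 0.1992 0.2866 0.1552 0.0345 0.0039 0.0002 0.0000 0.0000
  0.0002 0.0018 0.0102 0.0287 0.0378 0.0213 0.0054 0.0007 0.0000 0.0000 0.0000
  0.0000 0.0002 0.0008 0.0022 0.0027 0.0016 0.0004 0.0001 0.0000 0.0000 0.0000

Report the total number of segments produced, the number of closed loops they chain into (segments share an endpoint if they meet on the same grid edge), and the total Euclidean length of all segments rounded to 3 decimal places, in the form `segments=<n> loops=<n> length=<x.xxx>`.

segments=8 loops=1 length=7.224

cell (3,2): code 0100 → (3.574,3.000)–(4.000,2.691)
cell (3,3): code 1100 → (3.161,4.000)–(3.574,3.000)
cell (3,4): code 1000 → (4.000,4.988)–(3.161,4.000)
cell (4,2): code 0110 → (4.000,2.691)–(5.000,2.872)
cell (4,4): code 1001 → (5.000,4.837)–(4.000,4.988)
cell (5,2): code 0010 → (5.000,2.872)–(5.135,3.000)
cell (5,3): code 0011 → (5.135,3.000)–(5.574,4.000)
cell (5,4): code 0001 → (5.574,4.000)–(5.000,4.837)
total: 8 segments, chained into 1 closed loop(s), length Σ = 7.224357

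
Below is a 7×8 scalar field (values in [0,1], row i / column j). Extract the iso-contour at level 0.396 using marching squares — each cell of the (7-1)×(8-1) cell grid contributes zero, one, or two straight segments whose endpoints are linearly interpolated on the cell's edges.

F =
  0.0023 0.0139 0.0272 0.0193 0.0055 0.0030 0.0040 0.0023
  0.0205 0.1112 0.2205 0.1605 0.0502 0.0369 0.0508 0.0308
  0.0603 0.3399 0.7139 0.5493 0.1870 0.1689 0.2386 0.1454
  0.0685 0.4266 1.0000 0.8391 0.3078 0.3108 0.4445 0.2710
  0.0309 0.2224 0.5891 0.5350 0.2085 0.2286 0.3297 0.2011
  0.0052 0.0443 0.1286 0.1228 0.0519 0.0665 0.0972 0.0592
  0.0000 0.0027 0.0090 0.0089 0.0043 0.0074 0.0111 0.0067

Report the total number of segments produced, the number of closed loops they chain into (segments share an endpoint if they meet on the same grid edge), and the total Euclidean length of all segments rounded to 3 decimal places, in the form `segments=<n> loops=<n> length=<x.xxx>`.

cell (1,1): code 0100 → (1.356,2.000)–(2.000,1.150)
cell (1,2): code 1100 → (1.606,3.000)–(1.356,2.000)
cell (1,3): code 1000 → (2.000,3.423)–(1.606,3.000)
cell (2,0): code 0100 → (2.647,1.000)–(3.000,0.915)
cell (2,1): code 1110 → (2.000,1.150)–(2.647,1.000)
cell (2,3): code 1001 → (3.000,3.834)–(2.000,3.423)
cell (2,5): code 0100 → (2.764,6.000)–(3.000,5.637)
cell (2,6): code 1000 → (3.000,6.280)–(2.764,6.000)
cell (3,0): code 0010 → (3.000,0.915)–(3.150,1.000)
cell (3,1): code 0111 → (3.150,1.000)–(4.000,1.473)
cell (3,3): code 1001 → (4.000,3.426)–(3.000,3.834)
cell (3,5): code 0010 → (3.000,5.637)–(3.422,6.000)
cell (3,6): code 0001 → (3.422,6.000)–(3.000,6.280)
cell (4,1): code 0010 → (4.000,1.473)–(4.419,2.000)
cell (4,2): code 0011 → (4.419,2.000)–(4.337,3.000)
cell (4,3): code 0001 → (4.337,3.000)–(4.000,3.426)
total: 16 segments, chained into 2 closed loop(s), length Σ = 11.091026

segments=16 loops=2 length=11.091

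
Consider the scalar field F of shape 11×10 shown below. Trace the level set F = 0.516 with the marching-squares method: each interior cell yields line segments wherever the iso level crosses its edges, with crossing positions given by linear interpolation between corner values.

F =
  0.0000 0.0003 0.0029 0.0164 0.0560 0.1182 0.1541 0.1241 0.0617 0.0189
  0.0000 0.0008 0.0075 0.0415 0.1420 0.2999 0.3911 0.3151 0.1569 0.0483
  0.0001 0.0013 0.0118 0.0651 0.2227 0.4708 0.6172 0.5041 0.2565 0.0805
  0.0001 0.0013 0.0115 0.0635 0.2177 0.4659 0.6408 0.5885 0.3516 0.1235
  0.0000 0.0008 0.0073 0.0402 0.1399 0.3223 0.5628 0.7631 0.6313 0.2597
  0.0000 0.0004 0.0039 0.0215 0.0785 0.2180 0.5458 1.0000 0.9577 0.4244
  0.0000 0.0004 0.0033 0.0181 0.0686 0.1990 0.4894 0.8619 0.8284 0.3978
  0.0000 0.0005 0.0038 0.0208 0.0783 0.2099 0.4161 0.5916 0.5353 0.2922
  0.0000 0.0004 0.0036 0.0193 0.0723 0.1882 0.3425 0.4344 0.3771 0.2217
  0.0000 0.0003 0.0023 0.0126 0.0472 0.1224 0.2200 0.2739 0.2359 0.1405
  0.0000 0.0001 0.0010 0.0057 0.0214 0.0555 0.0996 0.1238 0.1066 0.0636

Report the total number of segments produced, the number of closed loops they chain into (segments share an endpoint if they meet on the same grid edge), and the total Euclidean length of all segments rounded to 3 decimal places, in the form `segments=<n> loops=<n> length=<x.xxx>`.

segments=18 loops=1 length=14.775

cell (1,5): code 0100 → (1.552,6.000)–(2.000,5.309)
cell (1,6): code 1000 → (2.000,6.895)–(1.552,6.000)
cell (2,5): code 0110 → (2.000,5.309)–(3.000,5.286)
cell (2,6): code 1101 → (2.141,7.000)–(2.000,6.895)
cell (2,7): code 1000 → (3.000,7.306)–(2.141,7.000)
cell (3,5): code 0110 → (3.000,5.286)–(4.000,5.805)
cell (3,7): code 1101 → (3.588,8.000)–(3.000,7.306)
cell (3,8): code 1000 → (4.000,8.310)–(3.588,8.000)
cell (4,5): code 0110 → (4.000,5.805)–(5.000,5.909)
cell (4,8): code 1001 → (5.000,8.828)–(4.000,8.310)
cell (5,5): code 0010 → (5.000,5.909)–(5.528,6.000)
cell (5,6): code 0111 → (5.528,6.000)–(6.000,6.071)
cell (5,8): code 1001 → (6.000,8.725)–(5.000,8.828)
cell (6,6): code 0110 → (6.000,6.071)–(7.000,6.569)
cell (6,8): code 1001 → (7.000,8.079)–(6.000,8.725)
cell (7,6): code 0010 → (7.000,6.569)–(7.481,7.000)
cell (7,7): code 0011 → (7.481,7.000)–(7.122,8.000)
cell (7,8): code 0001 → (7.122,8.000)–(7.000,8.079)
total: 18 segments, chained into 1 closed loop(s), length Σ = 14.775310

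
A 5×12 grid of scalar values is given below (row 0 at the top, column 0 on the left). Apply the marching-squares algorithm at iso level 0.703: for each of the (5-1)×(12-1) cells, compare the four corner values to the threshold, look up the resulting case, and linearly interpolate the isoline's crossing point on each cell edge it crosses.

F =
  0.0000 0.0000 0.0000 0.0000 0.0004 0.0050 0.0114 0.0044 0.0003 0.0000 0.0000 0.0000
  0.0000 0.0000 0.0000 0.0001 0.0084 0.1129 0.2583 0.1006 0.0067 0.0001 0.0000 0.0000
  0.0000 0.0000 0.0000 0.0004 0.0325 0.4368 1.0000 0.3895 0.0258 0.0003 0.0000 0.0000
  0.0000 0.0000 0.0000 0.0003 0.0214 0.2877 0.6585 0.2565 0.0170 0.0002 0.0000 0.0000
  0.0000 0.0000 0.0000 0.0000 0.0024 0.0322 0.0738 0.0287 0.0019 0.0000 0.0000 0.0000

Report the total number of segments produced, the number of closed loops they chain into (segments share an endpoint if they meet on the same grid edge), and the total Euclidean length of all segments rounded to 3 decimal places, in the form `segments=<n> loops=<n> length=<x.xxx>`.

cell (1,5): code 0100 → (1.600,6.000)–(2.000,5.473)
cell (1,6): code 1000 → (2.000,6.486)–(1.600,6.000)
cell (2,5): code 0010 → (2.000,5.473)–(2.870,6.000)
cell (2,6): code 0001 → (2.870,6.000)–(2.000,6.486)
total: 4 segments, chained into 1 closed loop(s), length Σ = 3.305830

segments=4 loops=1 length=3.306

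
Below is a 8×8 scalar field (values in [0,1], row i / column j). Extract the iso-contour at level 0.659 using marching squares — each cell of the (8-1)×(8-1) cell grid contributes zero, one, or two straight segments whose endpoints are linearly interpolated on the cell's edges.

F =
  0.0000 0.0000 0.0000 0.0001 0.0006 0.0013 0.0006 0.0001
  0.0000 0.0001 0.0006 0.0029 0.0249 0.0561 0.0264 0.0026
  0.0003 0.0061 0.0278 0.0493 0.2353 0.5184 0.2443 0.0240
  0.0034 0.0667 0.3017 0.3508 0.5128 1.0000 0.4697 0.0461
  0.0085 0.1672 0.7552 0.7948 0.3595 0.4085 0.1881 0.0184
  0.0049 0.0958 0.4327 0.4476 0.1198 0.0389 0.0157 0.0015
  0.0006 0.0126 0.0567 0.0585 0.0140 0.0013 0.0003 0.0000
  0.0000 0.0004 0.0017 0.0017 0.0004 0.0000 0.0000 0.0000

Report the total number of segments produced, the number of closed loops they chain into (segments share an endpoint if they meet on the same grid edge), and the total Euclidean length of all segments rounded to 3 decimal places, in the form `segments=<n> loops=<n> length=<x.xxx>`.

cell (2,4): code 0100 → (2.292,5.000)–(3.000,4.300)
cell (2,5): code 1000 → (3.000,5.643)–(2.292,5.000)
cell (3,1): code 0100 → (3.788,2.000)–(4.000,1.836)
cell (3,2): code 1100 → (3.694,3.000)–(3.788,2.000)
cell (3,3): code 1000 → (4.000,3.312)–(3.694,3.000)
cell (3,4): code 0010 → (3.000,4.300)–(3.577,5.000)
cell (3,5): code 0001 → (3.577,5.000)–(3.000,5.643)
cell (4,1): code 0010 → (4.000,1.836)–(4.298,2.000)
cell (4,2): code 0011 → (4.298,2.000)–(4.391,3.000)
cell (4,3): code 0001 → (4.391,3.000)–(4.000,3.312)
total: 10 segments, chained into 2 closed loop(s), length Σ = 7.276454

segments=10 loops=2 length=7.276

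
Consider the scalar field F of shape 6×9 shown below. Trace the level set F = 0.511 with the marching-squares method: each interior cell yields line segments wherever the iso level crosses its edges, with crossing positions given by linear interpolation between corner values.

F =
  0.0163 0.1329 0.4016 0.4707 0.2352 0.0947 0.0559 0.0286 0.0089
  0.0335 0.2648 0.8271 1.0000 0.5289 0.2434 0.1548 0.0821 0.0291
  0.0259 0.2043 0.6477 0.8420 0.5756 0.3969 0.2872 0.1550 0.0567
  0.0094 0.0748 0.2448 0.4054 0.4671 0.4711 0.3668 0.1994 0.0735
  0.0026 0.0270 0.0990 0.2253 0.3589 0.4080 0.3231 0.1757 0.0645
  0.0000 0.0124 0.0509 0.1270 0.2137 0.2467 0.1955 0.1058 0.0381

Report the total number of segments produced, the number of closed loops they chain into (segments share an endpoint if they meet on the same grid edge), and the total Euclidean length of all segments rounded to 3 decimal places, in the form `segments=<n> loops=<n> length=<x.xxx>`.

segments=10 loops=1 length=8.684

cell (0,1): code 0100 → (0.257,2.000)–(1.000,1.438)
cell (0,2): code 1100 → (0.076,3.000)–(0.257,2.000)
cell (0,3): code 1100 → (0.939,4.000)–(0.076,3.000)
cell (0,4): code 1000 → (1.000,4.063)–(0.939,4.000)
cell (1,1): code 0110 → (1.000,1.438)–(2.000,1.692)
cell (1,4): code 1001 → (2.000,4.361)–(1.000,4.063)
cell (2,1): code 0010 → (2.000,1.692)–(2.339,2.000)
cell (2,2): code 0011 → (2.339,2.000)–(2.758,3.000)
cell (2,3): code 0011 → (2.758,3.000)–(2.595,4.000)
cell (2,4): code 0001 → (2.595,4.000)–(2.000,4.361)
total: 10 segments, chained into 1 closed loop(s), length Σ = 8.683853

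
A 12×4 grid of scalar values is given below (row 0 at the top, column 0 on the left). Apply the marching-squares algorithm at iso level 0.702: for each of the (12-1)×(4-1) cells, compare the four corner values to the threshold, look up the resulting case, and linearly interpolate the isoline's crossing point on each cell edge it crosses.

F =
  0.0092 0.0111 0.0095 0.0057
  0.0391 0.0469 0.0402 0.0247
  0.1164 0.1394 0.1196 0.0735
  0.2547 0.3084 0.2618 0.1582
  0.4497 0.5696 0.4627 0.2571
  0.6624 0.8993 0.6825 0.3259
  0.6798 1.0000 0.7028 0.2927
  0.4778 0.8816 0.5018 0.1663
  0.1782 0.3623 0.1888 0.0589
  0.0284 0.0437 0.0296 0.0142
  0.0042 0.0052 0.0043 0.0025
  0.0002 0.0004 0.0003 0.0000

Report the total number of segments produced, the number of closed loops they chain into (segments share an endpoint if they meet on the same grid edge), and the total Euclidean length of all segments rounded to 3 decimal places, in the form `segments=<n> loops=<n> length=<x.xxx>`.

segments=10 loops=1 length=7.516

cell (4,0): code 0100 → (4.402,1.000)–(5.000,0.167)
cell (4,1): code 1000 → (5.000,1.910)–(4.402,1.000)
cell (5,0): code 0110 → (5.000,0.167)–(6.000,0.069)
cell (5,1): code 1101 → (5.961,2.000)–(5.000,1.910)
cell (5,2): code 1000 → (6.000,2.002)–(5.961,2.000)
cell (6,0): code 0110 → (6.000,0.069)–(7.000,0.555)
cell (6,1): code 1011 → (7.000,1.473)–(6.004,2.000)
cell (6,2): code 0001 → (6.004,2.000)–(6.000,2.002)
cell (7,0): code 0010 → (7.000,0.555)–(7.346,1.000)
cell (7,1): code 0001 → (7.346,1.000)–(7.000,1.473)
total: 10 segments, chained into 1 closed loop(s), length Σ = 7.516148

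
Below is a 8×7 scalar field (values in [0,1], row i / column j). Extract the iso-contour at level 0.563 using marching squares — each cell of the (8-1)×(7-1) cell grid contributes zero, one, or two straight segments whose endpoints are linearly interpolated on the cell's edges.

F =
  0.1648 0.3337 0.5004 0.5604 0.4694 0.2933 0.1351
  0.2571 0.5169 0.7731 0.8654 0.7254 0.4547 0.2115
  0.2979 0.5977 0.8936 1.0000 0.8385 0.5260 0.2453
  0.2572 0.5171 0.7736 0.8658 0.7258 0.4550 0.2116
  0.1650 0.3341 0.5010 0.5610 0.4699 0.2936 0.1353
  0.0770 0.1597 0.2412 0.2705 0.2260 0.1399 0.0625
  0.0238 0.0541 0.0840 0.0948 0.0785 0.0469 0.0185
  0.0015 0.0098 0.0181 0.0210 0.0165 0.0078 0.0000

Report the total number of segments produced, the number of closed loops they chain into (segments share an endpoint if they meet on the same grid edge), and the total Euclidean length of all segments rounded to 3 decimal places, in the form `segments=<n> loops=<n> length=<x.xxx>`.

cell (0,1): code 0100 → (0.230,2.000)–(1.000,1.180)
cell (0,2): code 1100 → (0.009,3.000)–(0.230,2.000)
cell (0,3): code 1100 → (0.366,4.000)–(0.009,3.000)
cell (0,4): code 1000 → (1.000,4.600)–(0.366,4.000)
cell (1,0): code 0100 → (1.571,1.000)–(2.000,0.884)
cell (1,1): code 1110 → (1.000,1.180)–(1.571,1.000)
cell (1,4): code 1001 → (2.000,4.882)–(1.000,4.600)
cell (2,0): code 0010 → (2.000,0.884)–(2.431,1.000)
cell (2,1): code 0111 → (2.431,1.000)–(3.000,1.179)
cell (2,4): code 1001 → (3.000,4.601)–(2.000,4.882)
cell (3,1): code 0010 → (3.000,1.179)–(3.773,2.000)
cell (3,2): code 0011 → (3.773,2.000)–(3.993,3.000)
cell (3,3): code 0011 → (3.993,3.000)–(3.636,4.000)
cell (3,4): code 0001 → (3.636,4.000)–(3.000,4.601)
total: 14 segments, chained into 1 closed loop(s), length Σ = 12.336243

segments=14 loops=1 length=12.336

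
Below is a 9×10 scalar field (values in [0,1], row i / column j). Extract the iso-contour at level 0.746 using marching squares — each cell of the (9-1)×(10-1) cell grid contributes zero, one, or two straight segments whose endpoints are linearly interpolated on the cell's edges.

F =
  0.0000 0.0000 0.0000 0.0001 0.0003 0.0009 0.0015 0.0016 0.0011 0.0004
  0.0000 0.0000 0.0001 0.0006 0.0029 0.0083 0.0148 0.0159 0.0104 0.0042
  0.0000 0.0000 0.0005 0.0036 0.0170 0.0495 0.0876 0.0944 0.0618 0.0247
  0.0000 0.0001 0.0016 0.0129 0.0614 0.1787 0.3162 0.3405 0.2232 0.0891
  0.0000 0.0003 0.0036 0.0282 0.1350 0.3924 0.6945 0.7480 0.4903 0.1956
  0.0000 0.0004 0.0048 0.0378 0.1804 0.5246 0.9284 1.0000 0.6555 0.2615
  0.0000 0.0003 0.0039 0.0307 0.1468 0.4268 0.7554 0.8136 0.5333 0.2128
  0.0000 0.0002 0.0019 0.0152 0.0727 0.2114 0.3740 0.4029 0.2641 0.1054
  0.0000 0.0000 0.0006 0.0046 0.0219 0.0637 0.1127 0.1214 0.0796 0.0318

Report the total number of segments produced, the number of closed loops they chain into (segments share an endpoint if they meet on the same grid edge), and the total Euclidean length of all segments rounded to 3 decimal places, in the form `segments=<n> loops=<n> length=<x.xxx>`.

cell (3,6): code 0100 → (3.995,7.000)–(4.000,6.963)
cell (3,7): code 1000 → (4.000,7.008)–(3.995,7.000)
cell (4,5): code 0100 → (4.220,6.000)–(5.000,5.548)
cell (4,6): code 1110 → (4.000,6.963)–(4.220,6.000)
cell (4,7): code 1001 → (5.000,7.737)–(4.000,7.008)
cell (5,5): code 0110 → (5.000,5.548)–(6.000,5.971)
cell (5,7): code 1001 → (6.000,7.241)–(5.000,7.737)
cell (6,5): code 0010 → (6.000,5.971)–(6.025,6.000)
cell (6,6): code 0011 → (6.025,6.000)–(6.165,7.000)
cell (6,7): code 0001 → (6.165,7.000)–(6.000,7.241)
total: 10 segments, chained into 1 closed loop(s), length Σ = 6.715018

segments=10 loops=1 length=6.715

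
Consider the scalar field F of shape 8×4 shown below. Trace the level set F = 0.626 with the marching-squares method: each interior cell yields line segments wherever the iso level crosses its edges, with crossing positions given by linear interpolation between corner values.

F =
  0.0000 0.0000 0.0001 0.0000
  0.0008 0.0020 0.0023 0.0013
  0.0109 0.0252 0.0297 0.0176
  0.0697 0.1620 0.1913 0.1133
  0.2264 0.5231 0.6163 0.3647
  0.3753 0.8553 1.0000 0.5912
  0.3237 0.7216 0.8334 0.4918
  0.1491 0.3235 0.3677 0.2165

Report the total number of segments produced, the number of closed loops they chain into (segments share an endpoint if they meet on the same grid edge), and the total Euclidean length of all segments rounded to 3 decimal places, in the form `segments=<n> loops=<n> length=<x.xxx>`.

segments=8 loops=1 length=7.404

cell (4,0): code 0100 → (4.310,1.000)–(5.000,0.522)
cell (4,1): code 1100 → (4.025,2.000)–(4.310,1.000)
cell (4,2): code 1000 → (5.000,2.915)–(4.025,2.000)
cell (5,0): code 0110 → (5.000,0.522)–(6.000,0.760)
cell (5,2): code 1001 → (6.000,2.607)–(5.000,2.915)
cell (6,0): code 0010 → (6.000,0.760)–(6.240,1.000)
cell (6,1): code 0011 → (6.240,1.000)–(6.445,2.000)
cell (6,2): code 0001 → (6.445,2.000)–(6.000,2.607)
total: 8 segments, chained into 1 closed loop(s), length Σ = 7.403505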